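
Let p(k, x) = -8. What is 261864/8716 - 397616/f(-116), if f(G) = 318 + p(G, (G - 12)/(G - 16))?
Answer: -423055402/337745 ≈ -1252.6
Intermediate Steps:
f(G) = 310 (f(G) = 318 - 8 = 310)
261864/8716 - 397616/f(-116) = 261864/8716 - 397616/310 = 261864*(1/8716) - 397616*1/310 = 65466/2179 - 198808/155 = -423055402/337745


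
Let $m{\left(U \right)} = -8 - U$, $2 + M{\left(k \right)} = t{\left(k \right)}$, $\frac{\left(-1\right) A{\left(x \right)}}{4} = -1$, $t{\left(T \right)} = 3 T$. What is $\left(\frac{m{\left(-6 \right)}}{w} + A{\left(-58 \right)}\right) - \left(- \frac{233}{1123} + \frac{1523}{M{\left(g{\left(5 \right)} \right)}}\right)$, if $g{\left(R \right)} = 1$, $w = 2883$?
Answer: $- \frac{4917258578}{3237609} \approx -1518.8$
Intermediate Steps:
$A{\left(x \right)} = 4$ ($A{\left(x \right)} = \left(-4\right) \left(-1\right) = 4$)
$M{\left(k \right)} = -2 + 3 k$
$\left(\frac{m{\left(-6 \right)}}{w} + A{\left(-58 \right)}\right) - \left(- \frac{233}{1123} + \frac{1523}{M{\left(g{\left(5 \right)} \right)}}\right) = \left(\frac{-8 - -6}{2883} + 4\right) - \left(- \frac{233}{1123} + \frac{1523}{-2 + 3 \cdot 1}\right) = \left(\left(-8 + 6\right) \frac{1}{2883} + 4\right) - \left(- \frac{233}{1123} + \frac{1523}{-2 + 3}\right) = \left(\left(-2\right) \frac{1}{2883} + 4\right) + \left(- \frac{1523}{1} + \frac{233}{1123}\right) = \left(- \frac{2}{2883} + 4\right) + \left(\left(-1523\right) 1 + \frac{233}{1123}\right) = \frac{11530}{2883} + \left(-1523 + \frac{233}{1123}\right) = \frac{11530}{2883} - \frac{1710096}{1123} = - \frac{4917258578}{3237609}$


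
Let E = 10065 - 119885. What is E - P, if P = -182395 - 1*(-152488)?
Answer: -79913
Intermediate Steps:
E = -109820
P = -29907 (P = -182395 + 152488 = -29907)
E - P = -109820 - 1*(-29907) = -109820 + 29907 = -79913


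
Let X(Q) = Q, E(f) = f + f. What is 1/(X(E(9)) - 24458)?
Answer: -1/24440 ≈ -4.0917e-5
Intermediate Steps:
E(f) = 2*f
1/(X(E(9)) - 24458) = 1/(2*9 - 24458) = 1/(18 - 24458) = 1/(-24440) = -1/24440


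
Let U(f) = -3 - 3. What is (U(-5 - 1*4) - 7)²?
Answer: 169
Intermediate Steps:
U(f) = -6
(U(-5 - 1*4) - 7)² = (-6 - 7)² = (-13)² = 169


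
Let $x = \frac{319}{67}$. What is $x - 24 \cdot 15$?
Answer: $- \frac{23801}{67} \approx -355.24$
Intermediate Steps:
$x = \frac{319}{67}$ ($x = 319 \cdot \frac{1}{67} = \frac{319}{67} \approx 4.7612$)
$x - 24 \cdot 15 = \frac{319}{67} - 24 \cdot 15 = \frac{319}{67} - 360 = - \frac{23801}{67}$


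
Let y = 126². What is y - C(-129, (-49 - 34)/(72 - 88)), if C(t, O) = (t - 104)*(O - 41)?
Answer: 120507/16 ≈ 7531.7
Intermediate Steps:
y = 15876
C(t, O) = (-104 + t)*(-41 + O)
y - C(-129, (-49 - 34)/(72 - 88)) = 15876 - (4264 - 104*(-49 - 34)/(72 - 88) - 41*(-129) + ((-49 - 34)/(72 - 88))*(-129)) = 15876 - (4264 - (-8632)/(-16) + 5289 - 83/(-16)*(-129)) = 15876 - (4264 - (-8632)*(-1)/16 + 5289 - 83*(-1/16)*(-129)) = 15876 - (4264 - 104*83/16 + 5289 + (83/16)*(-129)) = 15876 - (4264 - 1079/2 + 5289 - 10707/16) = 15876 - 1*133509/16 = 15876 - 133509/16 = 120507/16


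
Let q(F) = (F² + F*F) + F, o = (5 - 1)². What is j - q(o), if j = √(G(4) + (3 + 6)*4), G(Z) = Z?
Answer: -528 + 2*√10 ≈ -521.68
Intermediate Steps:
o = 16 (o = 4² = 16)
q(F) = F + 2*F² (q(F) = (F² + F²) + F = 2*F² + F = F + 2*F²)
j = 2*√10 (j = √(4 + (3 + 6)*4) = √(4 + 9*4) = √(4 + 36) = √40 = 2*√10 ≈ 6.3246)
j - q(o) = 2*√10 - 16*(1 + 2*16) = 2*√10 - 16*(1 + 32) = 2*√10 - 16*33 = 2*√10 - 1*528 = 2*√10 - 528 = -528 + 2*√10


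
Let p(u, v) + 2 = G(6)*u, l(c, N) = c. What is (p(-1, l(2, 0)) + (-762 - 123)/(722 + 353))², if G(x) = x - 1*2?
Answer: 2152089/46225 ≈ 46.557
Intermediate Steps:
G(x) = -2 + x (G(x) = x - 2 = -2 + x)
p(u, v) = -2 + 4*u (p(u, v) = -2 + (-2 + 6)*u = -2 + 4*u)
(p(-1, l(2, 0)) + (-762 - 123)/(722 + 353))² = ((-2 + 4*(-1)) + (-762 - 123)/(722 + 353))² = ((-2 - 4) - 885/1075)² = (-6 - 885*1/1075)² = (-6 - 177/215)² = (-1467/215)² = 2152089/46225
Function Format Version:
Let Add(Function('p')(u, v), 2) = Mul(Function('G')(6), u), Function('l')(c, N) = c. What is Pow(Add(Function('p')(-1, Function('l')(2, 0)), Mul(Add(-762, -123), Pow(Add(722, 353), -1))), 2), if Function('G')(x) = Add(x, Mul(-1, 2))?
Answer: Rational(2152089, 46225) ≈ 46.557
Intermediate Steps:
Function('G')(x) = Add(-2, x) (Function('G')(x) = Add(x, -2) = Add(-2, x))
Function('p')(u, v) = Add(-2, Mul(4, u)) (Function('p')(u, v) = Add(-2, Mul(Add(-2, 6), u)) = Add(-2, Mul(4, u)))
Pow(Add(Function('p')(-1, Function('l')(2, 0)), Mul(Add(-762, -123), Pow(Add(722, 353), -1))), 2) = Pow(Add(Add(-2, Mul(4, -1)), Mul(Add(-762, -123), Pow(Add(722, 353), -1))), 2) = Pow(Add(Add(-2, -4), Mul(-885, Pow(1075, -1))), 2) = Pow(Add(-6, Mul(-885, Rational(1, 1075))), 2) = Pow(Add(-6, Rational(-177, 215)), 2) = Pow(Rational(-1467, 215), 2) = Rational(2152089, 46225)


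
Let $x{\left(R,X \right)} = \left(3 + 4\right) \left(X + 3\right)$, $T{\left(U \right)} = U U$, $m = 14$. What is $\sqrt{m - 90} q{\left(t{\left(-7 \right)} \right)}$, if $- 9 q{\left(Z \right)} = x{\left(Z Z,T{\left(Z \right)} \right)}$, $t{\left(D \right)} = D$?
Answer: $- \frac{728 i \sqrt{19}}{9} \approx - 352.59 i$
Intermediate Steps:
$T{\left(U \right)} = U^{2}$
$x{\left(R,X \right)} = 21 + 7 X$ ($x{\left(R,X \right)} = 7 \left(3 + X\right) = 21 + 7 X$)
$q{\left(Z \right)} = - \frac{7}{3} - \frac{7 Z^{2}}{9}$ ($q{\left(Z \right)} = - \frac{21 + 7 Z^{2}}{9} = - \frac{7}{3} - \frac{7 Z^{2}}{9}$)
$\sqrt{m - 90} q{\left(t{\left(-7 \right)} \right)} = \sqrt{14 - 90} \left(- \frac{7}{3} - \frac{7 \left(-7\right)^{2}}{9}\right) = \sqrt{14 - 90} \left(- \frac{7}{3} - \frac{343}{9}\right) = \sqrt{-76} \left(- \frac{7}{3} - \frac{343}{9}\right) = 2 i \sqrt{19} \left(- \frac{364}{9}\right) = - \frac{728 i \sqrt{19}}{9}$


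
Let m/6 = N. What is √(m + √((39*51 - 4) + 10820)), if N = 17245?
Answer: √(103470 + √12805) ≈ 321.84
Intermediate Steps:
m = 103470 (m = 6*17245 = 103470)
√(m + √((39*51 - 4) + 10820)) = √(103470 + √((39*51 - 4) + 10820)) = √(103470 + √((1989 - 4) + 10820)) = √(103470 + √(1985 + 10820)) = √(103470 + √12805)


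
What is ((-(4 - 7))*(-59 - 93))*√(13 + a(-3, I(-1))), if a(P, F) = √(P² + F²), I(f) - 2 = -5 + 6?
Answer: -456*√(13 + 3*√2) ≈ -1893.5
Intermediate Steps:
I(f) = 3 (I(f) = 2 + (-5 + 6) = 2 + 1 = 3)
a(P, F) = √(F² + P²)
((-(4 - 7))*(-59 - 93))*√(13 + a(-3, I(-1))) = ((-(4 - 7))*(-59 - 93))*√(13 + √(3² + (-3)²)) = (-1*(-3)*(-152))*√(13 + √(9 + 9)) = (3*(-152))*√(13 + √18) = -456*√(13 + 3*√2)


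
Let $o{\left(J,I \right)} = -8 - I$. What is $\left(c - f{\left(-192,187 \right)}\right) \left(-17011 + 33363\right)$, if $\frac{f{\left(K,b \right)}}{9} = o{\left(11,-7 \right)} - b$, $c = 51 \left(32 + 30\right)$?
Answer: $79372608$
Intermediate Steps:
$c = 3162$ ($c = 51 \cdot 62 = 3162$)
$f{\left(K,b \right)} = -9 - 9 b$ ($f{\left(K,b \right)} = 9 \left(\left(-8 - -7\right) - b\right) = 9 \left(\left(-8 + 7\right) - b\right) = 9 \left(-1 - b\right) = -9 - 9 b$)
$\left(c - f{\left(-192,187 \right)}\right) \left(-17011 + 33363\right) = \left(3162 - \left(-9 - 1683\right)\right) \left(-17011 + 33363\right) = \left(3162 - \left(-9 - 1683\right)\right) 16352 = \left(3162 - -1692\right) 16352 = \left(3162 + 1692\right) 16352 = 4854 \cdot 16352 = 79372608$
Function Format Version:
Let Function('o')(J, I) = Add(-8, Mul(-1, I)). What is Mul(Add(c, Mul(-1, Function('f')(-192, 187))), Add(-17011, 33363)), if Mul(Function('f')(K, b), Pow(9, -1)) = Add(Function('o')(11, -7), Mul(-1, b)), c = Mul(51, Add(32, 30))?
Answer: 79372608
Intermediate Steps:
c = 3162 (c = Mul(51, 62) = 3162)
Function('f')(K, b) = Add(-9, Mul(-9, b)) (Function('f')(K, b) = Mul(9, Add(Add(-8, Mul(-1, -7)), Mul(-1, b))) = Mul(9, Add(Add(-8, 7), Mul(-1, b))) = Mul(9, Add(-1, Mul(-1, b))) = Add(-9, Mul(-9, b)))
Mul(Add(c, Mul(-1, Function('f')(-192, 187))), Add(-17011, 33363)) = Mul(Add(3162, Mul(-1, Add(-9, Mul(-9, 187)))), Add(-17011, 33363)) = Mul(Add(3162, Mul(-1, Add(-9, -1683))), 16352) = Mul(Add(3162, Mul(-1, -1692)), 16352) = Mul(Add(3162, 1692), 16352) = Mul(4854, 16352) = 79372608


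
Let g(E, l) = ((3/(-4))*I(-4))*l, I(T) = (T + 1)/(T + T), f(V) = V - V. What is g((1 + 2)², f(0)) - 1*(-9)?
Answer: 9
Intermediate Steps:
f(V) = 0
I(T) = (1 + T)/(2*T) (I(T) = (1 + T)/((2*T)) = (1 + T)*(1/(2*T)) = (1 + T)/(2*T))
g(E, l) = -9*l/32 (g(E, l) = ((3/(-4))*((½)*(1 - 4)/(-4)))*l = ((3*(-¼))*((½)*(-¼)*(-3)))*l = (-¾*3/8)*l = -9*l/32)
g((1 + 2)², f(0)) - 1*(-9) = -9/32*0 - 1*(-9) = 0 + 9 = 9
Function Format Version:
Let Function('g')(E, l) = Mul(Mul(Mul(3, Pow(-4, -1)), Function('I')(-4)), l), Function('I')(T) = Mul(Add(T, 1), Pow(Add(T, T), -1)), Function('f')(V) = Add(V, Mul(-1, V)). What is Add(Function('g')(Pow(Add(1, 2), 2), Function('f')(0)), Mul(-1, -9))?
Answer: 9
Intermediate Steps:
Function('f')(V) = 0
Function('I')(T) = Mul(Rational(1, 2), Pow(T, -1), Add(1, T)) (Function('I')(T) = Mul(Add(1, T), Pow(Mul(2, T), -1)) = Mul(Add(1, T), Mul(Rational(1, 2), Pow(T, -1))) = Mul(Rational(1, 2), Pow(T, -1), Add(1, T)))
Function('g')(E, l) = Mul(Rational(-9, 32), l) (Function('g')(E, l) = Mul(Mul(Mul(3, Pow(-4, -1)), Mul(Rational(1, 2), Pow(-4, -1), Add(1, -4))), l) = Mul(Mul(Mul(3, Rational(-1, 4)), Mul(Rational(1, 2), Rational(-1, 4), -3)), l) = Mul(Mul(Rational(-3, 4), Rational(3, 8)), l) = Mul(Rational(-9, 32), l))
Add(Function('g')(Pow(Add(1, 2), 2), Function('f')(0)), Mul(-1, -9)) = Add(Mul(Rational(-9, 32), 0), Mul(-1, -9)) = Add(0, 9) = 9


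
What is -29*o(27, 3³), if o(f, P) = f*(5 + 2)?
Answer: -5481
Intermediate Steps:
o(f, P) = 7*f (o(f, P) = f*7 = 7*f)
-29*o(27, 3³) = -203*27 = -29*189 = -5481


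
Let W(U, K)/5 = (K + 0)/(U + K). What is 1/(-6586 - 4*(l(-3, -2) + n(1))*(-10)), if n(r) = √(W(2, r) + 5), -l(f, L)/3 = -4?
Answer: -9159/55908854 - 20*√15/27954427 ≈ -0.00016659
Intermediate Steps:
W(U, K) = 5*K/(K + U) (W(U, K) = 5*((K + 0)/(U + K)) = 5*(K/(K + U)) = 5*K/(K + U))
l(f, L) = 12 (l(f, L) = -3*(-4) = 12)
n(r) = √(5 + 5*r/(2 + r)) (n(r) = √(5*r/(r + 2) + 5) = √(5*r/(2 + r) + 5) = √(5 + 5*r/(2 + r)))
1/(-6586 - 4*(l(-3, -2) + n(1))*(-10)) = 1/(-6586 - 4*(12 + √10*√((1 + 1)/(2 + 1)))*(-10)) = 1/(-6586 - 4*(12 + √10*√(2/3))*(-10)) = 1/(-6586 - 4*(12 + √10*√((⅓)*2))*(-10)) = 1/(-6586 - 4*(12 + √10*√(⅔))*(-10)) = 1/(-6586 - 4*(12 + √10*(√6/3))*(-10)) = 1/(-6586 - 4*(12 + 2*√15/3)*(-10)) = 1/(-6586 + (-48 - 8*√15/3)*(-10)) = 1/(-6586 + (480 + 80*√15/3)) = 1/(-6106 + 80*√15/3)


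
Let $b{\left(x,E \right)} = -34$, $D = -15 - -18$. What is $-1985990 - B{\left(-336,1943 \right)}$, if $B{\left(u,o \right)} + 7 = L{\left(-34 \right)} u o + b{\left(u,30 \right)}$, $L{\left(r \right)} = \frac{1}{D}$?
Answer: $-1768333$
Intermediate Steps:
$D = 3$ ($D = -15 + 18 = 3$)
$L{\left(r \right)} = \frac{1}{3}$
$B{\left(u,o \right)} = -41 + \frac{o u}{3}$ ($B{\left(u,o \right)} = -7 + \left(\frac{u}{3} o - 34\right) = -7 + \left(\frac{o u}{3} - 34\right) = -7 + \left(-34 + \frac{o u}{3}\right) = -41 + \frac{o u}{3}$)
$-1985990 - B{\left(-336,1943 \right)} = -1985990 - \left(-41 + \frac{1}{3} \cdot 1943 \left(-336\right)\right) = -1985990 - \left(-41 - 217616\right) = -1985990 - -217657 = -1985990 + 217657 = -1768333$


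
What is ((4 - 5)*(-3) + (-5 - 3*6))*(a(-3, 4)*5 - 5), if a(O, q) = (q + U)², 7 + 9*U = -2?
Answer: -800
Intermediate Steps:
U = -1 (U = -7/9 + (⅑)*(-2) = -7/9 - 2/9 = -1)
a(O, q) = (-1 + q)² (a(O, q) = (q - 1)² = (-1 + q)²)
((4 - 5)*(-3) + (-5 - 3*6))*(a(-3, 4)*5 - 5) = ((4 - 5)*(-3) + (-5 - 3*6))*((-1 + 4)²*5 - 5) = (-1*(-3) + (-5 - 18))*(3²*5 - 5) = (3 - 23)*(9*5 - 5) = -20*(45 - 5) = -20*40 = -800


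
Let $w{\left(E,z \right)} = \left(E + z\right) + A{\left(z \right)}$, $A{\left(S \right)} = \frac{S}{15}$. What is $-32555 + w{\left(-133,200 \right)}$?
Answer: $- \frac{97424}{3} \approx -32475.0$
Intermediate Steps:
$A{\left(S \right)} = \frac{S}{15}$ ($A{\left(S \right)} = S \frac{1}{15} = \frac{S}{15}$)
$w{\left(E,z \right)} = E + \frac{16 z}{15}$ ($w{\left(E,z \right)} = \left(E + z\right) + \frac{z}{15} = E + \frac{16 z}{15}$)
$-32555 + w{\left(-133,200 \right)} = -32555 + \left(-133 + \frac{16}{15} \cdot 200\right) = -32555 + \left(-133 + \frac{640}{3}\right) = -32555 + \frac{241}{3} = - \frac{97424}{3}$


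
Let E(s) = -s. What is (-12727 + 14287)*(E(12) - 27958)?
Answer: -43633200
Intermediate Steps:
(-12727 + 14287)*(E(12) - 27958) = (-12727 + 14287)*(-1*12 - 27958) = 1560*(-12 - 27958) = 1560*(-27970) = -43633200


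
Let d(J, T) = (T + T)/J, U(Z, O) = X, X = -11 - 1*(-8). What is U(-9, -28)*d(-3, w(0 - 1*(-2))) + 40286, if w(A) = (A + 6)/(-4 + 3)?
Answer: 40270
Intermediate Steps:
X = -3 (X = -11 + 8 = -3)
U(Z, O) = -3
w(A) = -6 - A (w(A) = (6 + A)/(-1) = (6 + A)*(-1) = -6 - A)
d(J, T) = 2*T/J (d(J, T) = (2*T)/J = 2*T/J)
U(-9, -28)*d(-3, w(0 - 1*(-2))) + 40286 = -6*(-6 - (0 - 1*(-2)))/(-3) + 40286 = -6*(-6 - (0 + 2))*(-1)/3 + 40286 = -6*(-6 - 1*2)*(-1)/3 + 40286 = -6*(-6 - 2)*(-1)/3 + 40286 = -6*(-8)*(-1)/3 + 40286 = -3*16/3 + 40286 = -16 + 40286 = 40270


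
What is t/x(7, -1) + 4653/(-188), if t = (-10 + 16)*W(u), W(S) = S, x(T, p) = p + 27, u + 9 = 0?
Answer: -1395/52 ≈ -26.827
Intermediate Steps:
u = -9 (u = -9 + 0 = -9)
x(T, p) = 27 + p
t = -54 (t = (-10 + 16)*(-9) = 6*(-9) = -54)
t/x(7, -1) + 4653/(-188) = -54/(27 - 1) + 4653/(-188) = -54/26 + 4653*(-1/188) = -54*1/26 - 99/4 = -27/13 - 99/4 = -1395/52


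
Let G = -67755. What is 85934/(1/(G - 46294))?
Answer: -9800686766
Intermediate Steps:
85934/(1/(G - 46294)) = 85934/(1/(-67755 - 46294)) = 85934/(1/(-114049)) = 85934/(-1/114049) = 85934*(-114049) = -9800686766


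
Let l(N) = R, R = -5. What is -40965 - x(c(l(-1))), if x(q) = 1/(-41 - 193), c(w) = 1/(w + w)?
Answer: -9585809/234 ≈ -40965.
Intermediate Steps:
l(N) = -5
c(w) = 1/(2*w)
x(q) = -1/234 (x(q) = 1/(-234) = -1/234)
-40965 - x(c(l(-1))) = -40965 - 1*(-1/234) = -40965 + 1/234 = -9585809/234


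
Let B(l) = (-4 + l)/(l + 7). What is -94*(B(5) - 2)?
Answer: 1081/6 ≈ 180.17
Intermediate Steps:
B(l) = (-4 + l)/(7 + l)
-94*(B(5) - 2) = -94*((-4 + 5)/(7 + 5) - 2) = -94*(1/12 - 2) = -94*(-23/12) = 1081/6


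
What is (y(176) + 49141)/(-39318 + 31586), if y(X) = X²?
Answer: -80117/7732 ≈ -10.362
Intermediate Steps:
(y(176) + 49141)/(-39318 + 31586) = (176² + 49141)/(-39318 + 31586) = (30976 + 49141)/(-7732) = 80117*(-1/7732) = -80117/7732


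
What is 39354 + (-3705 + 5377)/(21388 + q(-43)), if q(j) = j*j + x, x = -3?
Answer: 457176254/11617 ≈ 39354.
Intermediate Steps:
q(j) = -3 + j² (q(j) = j*j - 3 = j² - 3 = -3 + j²)
39354 + (-3705 + 5377)/(21388 + q(-43)) = 39354 + (-3705 + 5377)/(21388 + (-3 + (-43)²)) = 39354 + 1672/(21388 + (-3 + 1849)) = 39354 + 1672/(21388 + 1846) = 39354 + 1672/23234 = 39354 + 1672*(1/23234) = 39354 + 836/11617 = 457176254/11617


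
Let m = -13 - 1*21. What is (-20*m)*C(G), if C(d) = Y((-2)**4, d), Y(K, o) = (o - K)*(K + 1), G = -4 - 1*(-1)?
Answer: -219640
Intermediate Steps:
G = -3 (G = -4 + 1 = -3)
m = -34 (m = -13 - 21 = -34)
Y(K, o) = (1 + K)*(o - K) (Y(K, o) = (o - K)*(1 + K) = (1 + K)*(o - K))
C(d) = -272 + 17*d (C(d) = d - 1*(-2)**4 - ((-2)**4)**2 + (-2)**4*d = d - 1*16 - 1*16**2 + 16*d = d - 16 - 1*256 + 16*d = d - 16 - 256 + 16*d = -272 + 17*d)
(-20*m)*C(G) = (-20*(-34))*(-272 + 17*(-3)) = 680*(-272 - 51) = 680*(-323) = -219640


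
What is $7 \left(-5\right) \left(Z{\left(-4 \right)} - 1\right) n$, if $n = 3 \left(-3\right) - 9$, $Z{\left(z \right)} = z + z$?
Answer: $-5670$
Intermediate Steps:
$Z{\left(z \right)} = 2 z$
$n = -18$ ($n = -9 - 9 = -18$)
$7 \left(-5\right) \left(Z{\left(-4 \right)} - 1\right) n = 7 \left(-5\right) \left(2 \left(-4\right) - 1\right) \left(-18\right) = - 35 \left(-8 - 1\right) \left(-18\right) = - 35 \left(\left(-9\right) \left(-18\right)\right) = \left(-35\right) 162 = -5670$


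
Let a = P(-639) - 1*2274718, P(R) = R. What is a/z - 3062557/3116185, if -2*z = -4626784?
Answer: -14175328216389/7208957449520 ≈ -1.9663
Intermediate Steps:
z = 2313392 (z = -1/2*(-4626784) = 2313392)
a = -2275357 (a = -639 - 1*2274718 = -639 - 2274718 = -2275357)
a/z - 3062557/3116185 = -2275357/2313392 - 3062557/3116185 = -14175328216389/7208957449520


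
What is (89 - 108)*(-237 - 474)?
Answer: 13509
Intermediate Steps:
(89 - 108)*(-237 - 474) = -19*(-711) = 13509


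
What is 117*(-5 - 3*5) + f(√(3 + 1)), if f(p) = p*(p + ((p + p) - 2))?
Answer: -2332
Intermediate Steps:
f(p) = p*(-2 + 3*p) (f(p) = p*(p + (2*p - 2)) = p*(p + (-2 + 2*p)) = p*(-2 + 3*p))
117*(-5 - 3*5) + f(√(3 + 1)) = 117*(-5 - 3*5) + √(3 + 1)*(-2 + 3*√(3 + 1)) = 117*(-5 - 15) + √4*(-2 + 3*√4) = 117*(-20) + 2*(-2 + 3*2) = -2340 + 2*(-2 + 6) = -2340 + 2*4 = -2340 + 8 = -2332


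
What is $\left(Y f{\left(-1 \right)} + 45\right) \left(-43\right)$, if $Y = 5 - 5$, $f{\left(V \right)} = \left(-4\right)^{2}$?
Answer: $-1935$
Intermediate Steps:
$f{\left(V \right)} = 16$
$Y = 0$
$\left(Y f{\left(-1 \right)} + 45\right) \left(-43\right) = \left(0 \cdot 16 + 45\right) \left(-43\right) = \left(0 + 45\right) \left(-43\right) = 45 \left(-43\right) = -1935$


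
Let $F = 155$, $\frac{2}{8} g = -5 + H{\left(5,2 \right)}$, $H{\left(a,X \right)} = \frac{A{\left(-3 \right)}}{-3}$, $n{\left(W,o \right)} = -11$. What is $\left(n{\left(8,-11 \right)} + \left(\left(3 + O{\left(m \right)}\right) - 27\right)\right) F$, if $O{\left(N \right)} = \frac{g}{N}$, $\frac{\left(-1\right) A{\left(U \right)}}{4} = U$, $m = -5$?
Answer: $-4309$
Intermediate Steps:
$A{\left(U \right)} = - 4 U$
$H{\left(a,X \right)} = -4$ ($H{\left(a,X \right)} = \frac{\left(-4\right) \left(-3\right)}{-3} = 12 \left(- \frac{1}{3}\right) = -4$)
$g = -36$ ($g = 4 \left(-5 - 4\right) = 4 \left(-9\right) = -36$)
$O{\left(N \right)} = - \frac{36}{N}$
$\left(n{\left(8,-11 \right)} + \left(\left(3 + O{\left(m \right)}\right) - 27\right)\right) F = \left(-11 - \left(24 - \frac{36}{5}\right)\right) 155 = \left(-11 + \left(\left(3 - - \frac{36}{5}\right) - 27\right)\right) 155 = \left(-11 + \left(\left(3 + \frac{36}{5}\right) - 27\right)\right) 155 = \left(-11 + \left(\frac{51}{5} - 27\right)\right) 155 = \left(-11 - \frac{84}{5}\right) 155 = \left(- \frac{139}{5}\right) 155 = -4309$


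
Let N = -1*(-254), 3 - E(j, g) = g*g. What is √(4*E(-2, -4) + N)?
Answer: √202 ≈ 14.213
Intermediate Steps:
E(j, g) = 3 - g² (E(j, g) = 3 - g*g = 3 - g²)
N = 254
√(4*E(-2, -4) + N) = √(4*(3 - 1*(-4)²) + 254) = √(4*(3 - 1*16) + 254) = √(4*(3 - 16) + 254) = √(4*(-13) + 254) = √(-52 + 254) = √202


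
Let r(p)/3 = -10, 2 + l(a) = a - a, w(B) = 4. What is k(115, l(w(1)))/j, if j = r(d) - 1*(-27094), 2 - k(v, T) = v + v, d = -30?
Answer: -57/6766 ≈ -0.0084245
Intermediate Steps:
l(a) = -2 (l(a) = -2 + (a - a) = -2 + 0 = -2)
r(p) = -30 (r(p) = 3*(-10) = -30)
k(v, T) = 2 - 2*v (k(v, T) = 2 - (v + v) = 2 - 2*v)
j = 27064 (j = -30 - 1*(-27094) = -30 + 27094 = 27064)
k(115, l(w(1)))/j = (2 - 2*115)/27064 = (2 - 230)*(1/27064) = -228*1/27064 = -57/6766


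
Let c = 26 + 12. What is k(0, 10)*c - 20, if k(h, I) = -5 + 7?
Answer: 56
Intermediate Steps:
c = 38
k(h, I) = 2
k(0, 10)*c - 20 = 2*38 - 20 = 76 - 20 = 56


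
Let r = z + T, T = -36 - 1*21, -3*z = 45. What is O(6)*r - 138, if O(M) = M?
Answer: -570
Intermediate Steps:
z = -15 (z = -1/3*45 = -15)
T = -57 (T = -36 - 21 = -57)
r = -72 (r = -15 - 57 = -72)
O(6)*r - 138 = 6*(-72) - 138 = -432 - 138 = -570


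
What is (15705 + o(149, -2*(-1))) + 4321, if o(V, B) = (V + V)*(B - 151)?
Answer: -24376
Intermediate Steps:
o(V, B) = 2*V*(-151 + B) (o(V, B) = (2*V)*(-151 + B) = 2*V*(-151 + B))
(15705 + o(149, -2*(-1))) + 4321 = (15705 + 2*149*(-151 - 2*(-1))) + 4321 = (15705 + 2*149*(-151 + 2)) + 4321 = (15705 + 2*149*(-149)) + 4321 = (15705 - 44402) + 4321 = -28697 + 4321 = -24376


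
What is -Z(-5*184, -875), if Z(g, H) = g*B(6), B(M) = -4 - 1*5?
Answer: -8280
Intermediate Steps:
B(M) = -9 (B(M) = -4 - 5 = -9)
Z(g, H) = -9*g (Z(g, H) = g*(-9) = -9*g)
-Z(-5*184, -875) = -(-9)*(-5*184) = -(-9)*(-920) = -1*8280 = -8280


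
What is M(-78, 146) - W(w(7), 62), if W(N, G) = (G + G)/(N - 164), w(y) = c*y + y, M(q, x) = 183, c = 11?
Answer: 3691/20 ≈ 184.55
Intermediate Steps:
w(y) = 12*y (w(y) = 11*y + y = 12*y)
W(N, G) = 2*G/(-164 + N) (W(N, G) = (2*G)/(-164 + N) = 2*G/(-164 + N))
M(-78, 146) - W(w(7), 62) = 183 - 2*62/(-164 + 12*7) = 183 - 2*62/(-164 + 84) = 183 - 2*62/(-80) = 183 - 2*62*(-1)/80 = 183 - 1*(-31/20) = 183 + 31/20 = 3691/20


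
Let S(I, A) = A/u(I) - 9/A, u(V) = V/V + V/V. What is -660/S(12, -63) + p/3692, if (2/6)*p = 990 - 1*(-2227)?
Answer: 38350869/1620788 ≈ 23.662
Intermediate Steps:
p = 9651 (p = 3*(990 - 1*(-2227)) = 3*(990 + 2227) = 3*3217 = 9651)
u(V) = 2 (u(V) = 1 + 1 = 2)
S(I, A) = A/2 - 9/A
-660/S(12, -63) + p/3692 = -660/((½)*(-63) - 9/(-63)) + 9651/3692 = -660/(-63/2 - 9*(-1/63)) + 9651*(1/3692) = -660/(-63/2 + ⅐) + 9651/3692 = -660/(-439/14) + 9651/3692 = -660*(-14/439) + 9651/3692 = 9240/439 + 9651/3692 = 38350869/1620788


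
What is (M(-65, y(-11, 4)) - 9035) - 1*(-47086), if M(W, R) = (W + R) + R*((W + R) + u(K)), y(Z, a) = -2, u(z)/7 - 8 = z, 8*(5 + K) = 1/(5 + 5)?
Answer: 1523033/40 ≈ 38076.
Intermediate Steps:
K = -399/80 (K = -5 + 1/(8*(5 + 5)) = -5 + (⅛)/10 = -5 + (⅛)*(⅒) = -5 + 1/80 = -399/80 ≈ -4.9875)
u(z) = 56 + 7*z
M(W, R) = R + W + R*(1687/80 + R + W) (M(W, R) = (W + R) + R*((W + R) + (56 + 7*(-399/80))) = (R + W) + R*((R + W) + (56 - 2793/80)) = (R + W) + R*((R + W) + 1687/80) = (R + W) + R*(1687/80 + R + W) = R + W + R*(1687/80 + R + W))
(M(-65, y(-11, 4)) - 9035) - 1*(-47086) = ((-65 + (-2)² + (1767/80)*(-2) - 2*(-65)) - 9035) - 1*(-47086) = ((-65 + 4 - 1767/40 + 130) - 9035) + 47086 = (993/40 - 9035) + 47086 = -360407/40 + 47086 = 1523033/40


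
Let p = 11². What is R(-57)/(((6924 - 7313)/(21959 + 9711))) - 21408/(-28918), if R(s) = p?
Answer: -55403736274/5624551 ≈ -9850.3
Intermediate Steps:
p = 121
R(s) = 121
R(-57)/(((6924 - 7313)/(21959 + 9711))) - 21408/(-28918) = 121/(((6924 - 7313)/(21959 + 9711))) - 21408/(-28918) = 121/((-389/31670)) - 21408*(-1/28918) = 121/((-389*1/31670)) + 10704/14459 = 121/(-389/31670) + 10704/14459 = 121*(-31670/389) + 10704/14459 = -3832070/389 + 10704/14459 = -55403736274/5624551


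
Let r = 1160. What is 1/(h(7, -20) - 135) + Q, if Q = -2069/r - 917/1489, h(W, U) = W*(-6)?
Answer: -735296837/305721480 ≈ -2.4051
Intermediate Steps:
h(W, U) = -6*W
Q = -4144461/1727240 (Q = -2069/1160 - 917/1489 = -4144461/1727240 ≈ -2.3995)
1/(h(7, -20) - 135) + Q = 1/(-6*7 - 135) - 4144461/1727240 = 1/(-42 - 135) - 4144461/1727240 = 1/(-177) - 4144461/1727240 = -1/177 - 4144461/1727240 = -735296837/305721480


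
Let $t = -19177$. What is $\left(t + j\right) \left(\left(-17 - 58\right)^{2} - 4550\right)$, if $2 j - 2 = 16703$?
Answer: $- \frac{23272675}{2} \approx -1.1636 \cdot 10^{7}$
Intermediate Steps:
$j = \frac{16705}{2}$ ($j = 1 + \frac{1}{2} \cdot 16703 = 1 + \frac{16703}{2} = \frac{16705}{2} \approx 8352.5$)
$\left(t + j\right) \left(\left(-17 - 58\right)^{2} - 4550\right) = \left(-19177 + \frac{16705}{2}\right) \left(\left(-17 - 58\right)^{2} - 4550\right) = - \frac{21649 \left(\left(-75\right)^{2} - 4550\right)}{2} = - \frac{21649 \left(5625 - 4550\right)}{2} = \left(- \frac{21649}{2}\right) 1075 = - \frac{23272675}{2}$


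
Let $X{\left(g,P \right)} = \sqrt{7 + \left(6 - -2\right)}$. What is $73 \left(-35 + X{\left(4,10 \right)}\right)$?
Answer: $-2555 + 73 \sqrt{15} \approx -2272.3$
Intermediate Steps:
$X{\left(g,P \right)} = \sqrt{15}$ ($X{\left(g,P \right)} = \sqrt{7 + \left(6 + 2\right)} = \sqrt{7 + 8} = \sqrt{15}$)
$73 \left(-35 + X{\left(4,10 \right)}\right) = 73 \left(-35 + \sqrt{15}\right) = -2555 + 73 \sqrt{15}$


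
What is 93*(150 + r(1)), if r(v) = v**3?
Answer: 14043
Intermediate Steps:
93*(150 + r(1)) = 93*(150 + 1**3) = 93*(150 + 1) = 93*151 = 14043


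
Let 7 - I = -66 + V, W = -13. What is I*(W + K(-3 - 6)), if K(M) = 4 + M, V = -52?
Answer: -2250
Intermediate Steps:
I = 125 (I = 7 - (-66 - 52) = 7 - 1*(-118) = 7 + 118 = 125)
I*(W + K(-3 - 6)) = 125*(-13 + (4 + (-3 - 6))) = 125*(-13 + (4 - 9)) = 125*(-13 - 5) = 125*(-18) = -2250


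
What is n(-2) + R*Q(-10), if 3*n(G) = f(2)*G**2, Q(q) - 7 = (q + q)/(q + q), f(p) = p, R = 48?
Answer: 1160/3 ≈ 386.67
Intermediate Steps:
Q(q) = 8 (Q(q) = 7 + (q + q)/(q + q) = 7 + (2*q)/((2*q)) = 7 + (2*q)*(1/(2*q)) = 7 + 1 = 8)
n(G) = 2*G**2/3 (n(G) = (2*G**2)/3 = 2*G**2/3)
n(-2) + R*Q(-10) = (2/3)*(-2)**2 + 48*8 = (2/3)*4 + 384 = 8/3 + 384 = 1160/3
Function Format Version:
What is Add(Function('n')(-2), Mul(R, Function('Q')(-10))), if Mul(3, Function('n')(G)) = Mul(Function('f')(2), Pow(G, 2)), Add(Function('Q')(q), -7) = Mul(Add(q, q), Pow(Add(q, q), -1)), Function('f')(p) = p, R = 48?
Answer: Rational(1160, 3) ≈ 386.67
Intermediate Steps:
Function('Q')(q) = 8 (Function('Q')(q) = Add(7, Mul(Add(q, q), Pow(Add(q, q), -1))) = Add(7, Mul(Mul(2, q), Pow(Mul(2, q), -1))) = Add(7, Mul(Mul(2, q), Mul(Rational(1, 2), Pow(q, -1)))) = Add(7, 1) = 8)
Function('n')(G) = Mul(Rational(2, 3), Pow(G, 2)) (Function('n')(G) = Mul(Rational(1, 3), Mul(2, Pow(G, 2))) = Mul(Rational(2, 3), Pow(G, 2)))
Add(Function('n')(-2), Mul(R, Function('Q')(-10))) = Add(Mul(Rational(2, 3), Pow(-2, 2)), Mul(48, 8)) = Add(Mul(Rational(2, 3), 4), 384) = Add(Rational(8, 3), 384) = Rational(1160, 3)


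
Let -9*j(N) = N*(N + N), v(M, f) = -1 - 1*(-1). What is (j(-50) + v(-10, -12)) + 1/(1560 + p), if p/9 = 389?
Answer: -8434997/15183 ≈ -555.56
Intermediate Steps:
v(M, f) = 0 (v(M, f) = -1 + 1 = 0)
p = 3501 (p = 9*389 = 3501)
j(N) = -2*N²/9 (j(N) = -N*(N + N)/9 = -N*2*N/9 = -2*N²/9)
(j(-50) + v(-10, -12)) + 1/(1560 + p) = (-2/9*(-50)² + 0) + 1/(1560 + 3501) = (-2/9*2500 + 0) + 1/5061 = (-5000/9 + 0) + 1/5061 = -5000/9 + 1/5061 = -8434997/15183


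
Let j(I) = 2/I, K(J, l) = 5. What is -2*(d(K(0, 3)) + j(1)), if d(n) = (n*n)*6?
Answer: -304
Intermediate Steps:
d(n) = 6*n² (d(n) = n²*6 = 6*n²)
-2*(d(K(0, 3)) + j(1)) = -2*(6*5² + 2/1) = -2*(6*25 + 2*1) = -2*(150 + 2) = -2*152 = -304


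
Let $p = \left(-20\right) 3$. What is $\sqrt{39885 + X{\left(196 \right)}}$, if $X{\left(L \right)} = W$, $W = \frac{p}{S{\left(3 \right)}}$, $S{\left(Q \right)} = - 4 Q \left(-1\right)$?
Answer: $2 \sqrt{9970} \approx 199.7$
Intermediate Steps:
$S{\left(Q \right)} = 4 Q$
$p = -60$
$W = -5$ ($W = - \frac{60}{4 \cdot 3} = - \frac{60}{12} = \left(-60\right) \frac{1}{12} = -5$)
$X{\left(L \right)} = -5$
$\sqrt{39885 + X{\left(196 \right)}} = \sqrt{39885 - 5} = \sqrt{39880} = 2 \sqrt{9970}$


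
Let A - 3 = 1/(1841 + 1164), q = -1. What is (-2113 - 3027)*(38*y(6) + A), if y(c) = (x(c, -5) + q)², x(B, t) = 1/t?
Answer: -891530944/3005 ≈ -2.9668e+5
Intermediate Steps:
y(c) = 36/25 (y(c) = (1/(-5) - 1)² = (-⅕ - 1)² = (-6/5)² = 36/25)
A = 9016/3005 (A = 3 + 1/(1841 + 1164) = 3 + 1/3005 = 9016/3005 ≈ 3.0003)
(-2113 - 3027)*(38*y(6) + A) = (-2113 - 3027)*(38*(36/25) + 9016/3005) = -5140*(1368/25 + 9016/3005) = -5140*867248/15025 = -891530944/3005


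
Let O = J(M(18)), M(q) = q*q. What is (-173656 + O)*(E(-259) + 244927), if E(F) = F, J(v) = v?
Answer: -42408793776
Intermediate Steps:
M(q) = q²
O = 324 (O = 18² = 324)
(-173656 + O)*(E(-259) + 244927) = (-173656 + 324)*(-259 + 244927) = -173332*244668 = -42408793776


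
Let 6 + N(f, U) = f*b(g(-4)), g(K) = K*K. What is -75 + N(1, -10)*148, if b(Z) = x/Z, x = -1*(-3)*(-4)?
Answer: -1074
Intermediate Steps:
g(K) = K²
x = -12 (x = 3*(-4) = -12)
b(Z) = -12/Z
N(f, U) = -6 - 3*f/4 (N(f, U) = -6 + f*(-12/((-4)²)) = -6 + f*(-12/16) = -6 + f*(-12*1/16) = -6 + f*(-¾) = -6 - 3*f/4)
-75 + N(1, -10)*148 = -75 + (-6 - ¾*1)*148 = -75 + (-6 - ¾)*148 = -75 - 27/4*148 = -75 - 999 = -1074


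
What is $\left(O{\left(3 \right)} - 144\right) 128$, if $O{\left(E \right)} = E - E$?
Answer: $-18432$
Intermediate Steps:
$O{\left(E \right)} = 0$
$\left(O{\left(3 \right)} - 144\right) 128 = \left(0 - 144\right) 128 = \left(-144\right) 128 = -18432$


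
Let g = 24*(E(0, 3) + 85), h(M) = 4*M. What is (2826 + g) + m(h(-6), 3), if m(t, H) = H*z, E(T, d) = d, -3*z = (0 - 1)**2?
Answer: 4937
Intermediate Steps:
z = -1/3 (z = -(0 - 1)**2/3 = -1/3*(-1)**2 = -1/3*1 = -1/3 ≈ -0.33333)
m(t, H) = -H/3 (m(t, H) = H*(-1/3) = -H/3)
g = 2112 (g = 24*(3 + 85) = 24*88 = 2112)
(2826 + g) + m(h(-6), 3) = (2826 + 2112) - 1/3*3 = 4938 - 1 = 4937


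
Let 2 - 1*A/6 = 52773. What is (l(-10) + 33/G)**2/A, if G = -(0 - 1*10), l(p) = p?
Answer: -4489/31662600 ≈ -0.00014178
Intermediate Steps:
G = 10 (G = -(0 - 10) = -1*(-10) = 10)
A = -316626 (A = 12 - 6*52773 = 12 - 316638 = -316626)
(l(-10) + 33/G)**2/A = (-10 + 33/10)**2/(-316626) = (-10 + 33*(1/10))**2*(-1/316626) = (-10 + 33/10)**2*(-1/316626) = (-67/10)**2*(-1/316626) = (4489/100)*(-1/316626) = -4489/31662600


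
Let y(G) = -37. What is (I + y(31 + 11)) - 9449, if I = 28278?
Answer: 18792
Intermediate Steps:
(I + y(31 + 11)) - 9449 = (28278 - 37) - 9449 = 28241 - 9449 = 18792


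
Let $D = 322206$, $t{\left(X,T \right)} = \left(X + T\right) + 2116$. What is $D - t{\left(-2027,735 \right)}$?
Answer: $321382$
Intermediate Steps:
$t{\left(X,T \right)} = 2116 + T + X$ ($t{\left(X,T \right)} = \left(T + X\right) + 2116 = 2116 + T + X$)
$D - t{\left(-2027,735 \right)} = 322206 - \left(2116 + 735 - 2027\right) = 322206 - 824 = 321382$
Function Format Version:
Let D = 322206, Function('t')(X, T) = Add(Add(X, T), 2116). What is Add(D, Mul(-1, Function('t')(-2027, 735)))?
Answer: 321382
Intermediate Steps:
Function('t')(X, T) = Add(2116, T, X) (Function('t')(X, T) = Add(Add(T, X), 2116) = Add(2116, T, X))
Add(D, Mul(-1, Function('t')(-2027, 735))) = Add(322206, Mul(-1, Add(2116, 735, -2027))) = Add(322206, Mul(-1, 824)) = Add(322206, -824) = 321382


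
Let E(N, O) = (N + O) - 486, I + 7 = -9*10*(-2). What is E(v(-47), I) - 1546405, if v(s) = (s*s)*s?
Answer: -1650541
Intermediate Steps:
v(s) = s**3 (v(s) = s**2*s = s**3)
I = 173 (I = -7 - 9*10*(-2) = -7 - 90*(-2) = -7 + 180 = 173)
E(N, O) = -486 + N + O
E(v(-47), I) - 1546405 = (-486 + (-47)**3 + 173) - 1546405 = (-486 - 103823 + 173) - 1546405 = -104136 - 1546405 = -1650541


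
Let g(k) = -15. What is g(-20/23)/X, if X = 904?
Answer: -15/904 ≈ -0.016593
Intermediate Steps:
g(-20/23)/X = -15/904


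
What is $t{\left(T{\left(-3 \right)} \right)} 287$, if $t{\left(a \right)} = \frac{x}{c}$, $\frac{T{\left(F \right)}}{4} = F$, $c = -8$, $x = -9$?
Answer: $\frac{2583}{8} \approx 322.88$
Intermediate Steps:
$T{\left(F \right)} = 4 F$
$t{\left(a \right)} = \frac{9}{8}$ ($t{\left(a \right)} = - \frac{9}{-8} = \left(-9\right) \left(- \frac{1}{8}\right) = \frac{9}{8}$)
$t{\left(T{\left(-3 \right)} \right)} 287 = \frac{9}{8} \cdot 287 = \frac{2583}{8}$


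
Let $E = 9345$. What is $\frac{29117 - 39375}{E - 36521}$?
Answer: $\frac{5129}{13588} \approx 0.37747$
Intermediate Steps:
$\frac{29117 - 39375}{E - 36521} = \frac{29117 - 39375}{9345 - 36521} = - \frac{10258}{-27176} = \left(-10258\right) \left(- \frac{1}{27176}\right) = \frac{5129}{13588}$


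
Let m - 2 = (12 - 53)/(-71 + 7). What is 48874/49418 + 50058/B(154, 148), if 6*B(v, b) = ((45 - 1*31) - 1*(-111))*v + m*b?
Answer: 45458533/2792117 ≈ 16.281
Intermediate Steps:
m = 169/64 (m = 2 + (12 - 53)/(-71 + 7) = 2 - 41/(-64) = 2 - 41*(-1/64) = 2 + 41/64 = 169/64 ≈ 2.6406)
B(v, b) = 125*v/6 + 169*b/384 (B(v, b) = (((45 - 1*31) - 1*(-111))*v + 169*b/64)/6 = (((45 - 31) + 111)*v + 169*b/64)/6 = ((14 + 111)*v + 169*b/64)/6 = (125*v + 169*b/64)/6 = 125*v/6 + 169*b/384)
48874/49418 + 50058/B(154, 148) = 48874/49418 + 50058/((125/6)*154 + (169/384)*148) = 48874*(1/49418) + 50058/(9625/3 + 6253/96) = 24437/24709 + 50058/(104751/32) = 24437/24709 + 50058*(32/104751) = 24437/24709 + 1728/113 = 45458533/2792117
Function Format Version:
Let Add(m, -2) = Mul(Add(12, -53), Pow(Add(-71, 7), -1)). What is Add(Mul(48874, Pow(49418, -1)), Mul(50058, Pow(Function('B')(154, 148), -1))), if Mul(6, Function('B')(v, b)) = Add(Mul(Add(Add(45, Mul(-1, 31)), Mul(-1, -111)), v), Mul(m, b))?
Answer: Rational(45458533, 2792117) ≈ 16.281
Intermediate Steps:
m = Rational(169, 64) (m = Add(2, Mul(Add(12, -53), Pow(Add(-71, 7), -1))) = Add(2, Mul(-41, Pow(-64, -1))) = Add(2, Mul(-41, Rational(-1, 64))) = Add(2, Rational(41, 64)) = Rational(169, 64) ≈ 2.6406)
Function('B')(v, b) = Add(Mul(Rational(125, 6), v), Mul(Rational(169, 384), b)) (Function('B')(v, b) = Mul(Rational(1, 6), Add(Mul(Add(Add(45, Mul(-1, 31)), Mul(-1, -111)), v), Mul(Rational(169, 64), b))) = Mul(Rational(1, 6), Add(Mul(Add(Add(45, -31), 111), v), Mul(Rational(169, 64), b))) = Mul(Rational(1, 6), Add(Mul(Add(14, 111), v), Mul(Rational(169, 64), b))) = Mul(Rational(1, 6), Add(Mul(125, v), Mul(Rational(169, 64), b))) = Add(Mul(Rational(125, 6), v), Mul(Rational(169, 384), b)))
Add(Mul(48874, Pow(49418, -1)), Mul(50058, Pow(Function('B')(154, 148), -1))) = Add(Mul(48874, Pow(49418, -1)), Mul(50058, Pow(Add(Mul(Rational(125, 6), 154), Mul(Rational(169, 384), 148)), -1))) = Add(Mul(48874, Rational(1, 49418)), Mul(50058, Pow(Add(Rational(9625, 3), Rational(6253, 96)), -1))) = Add(Rational(24437, 24709), Mul(50058, Pow(Rational(104751, 32), -1))) = Add(Rational(24437, 24709), Mul(50058, Rational(32, 104751))) = Add(Rational(24437, 24709), Rational(1728, 113)) = Rational(45458533, 2792117)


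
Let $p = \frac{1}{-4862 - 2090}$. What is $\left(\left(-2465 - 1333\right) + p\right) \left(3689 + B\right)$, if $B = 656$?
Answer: $- \frac{132018485}{8} \approx -1.6502 \cdot 10^{7}$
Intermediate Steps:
$p = - \frac{1}{6952}$ ($p = \frac{1}{-6952} = - \frac{1}{6952} \approx -0.00014384$)
$\left(\left(-2465 - 1333\right) + p\right) \left(3689 + B\right) = \left(\left(-2465 - 1333\right) - \frac{1}{6952}\right) \left(3689 + 656\right) = \left(-3798 - \frac{1}{6952}\right) 4345 = \left(- \frac{26403697}{6952}\right) 4345 = - \frac{132018485}{8}$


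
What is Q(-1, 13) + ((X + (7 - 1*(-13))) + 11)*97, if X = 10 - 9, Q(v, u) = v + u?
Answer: 3116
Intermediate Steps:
Q(v, u) = u + v
X = 1
Q(-1, 13) + ((X + (7 - 1*(-13))) + 11)*97 = (13 - 1) + ((1 + (7 - 1*(-13))) + 11)*97 = 12 + ((1 + (7 + 13)) + 11)*97 = 12 + ((1 + 20) + 11)*97 = 12 + (21 + 11)*97 = 12 + 32*97 = 12 + 3104 = 3116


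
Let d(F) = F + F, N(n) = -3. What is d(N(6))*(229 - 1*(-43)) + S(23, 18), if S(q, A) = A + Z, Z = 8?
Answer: -1606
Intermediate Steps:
S(q, A) = 8 + A (S(q, A) = A + 8 = 8 + A)
d(F) = 2*F
d(N(6))*(229 - 1*(-43)) + S(23, 18) = (2*(-3))*(229 - 1*(-43)) + (8 + 18) = -6*(229 + 43) + 26 = -6*272 + 26 = -1632 + 26 = -1606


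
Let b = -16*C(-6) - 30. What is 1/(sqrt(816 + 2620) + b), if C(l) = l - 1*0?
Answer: 33/460 - sqrt(859)/460 ≈ 0.0080246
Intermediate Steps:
C(l) = l (C(l) = l + 0 = l)
b = 66 (b = -16*(-6) - 30 = 96 - 30 = 66)
1/(sqrt(816 + 2620) + b) = 1/(sqrt(816 + 2620) + 66) = 1/(sqrt(3436) + 66) = 1/(2*sqrt(859) + 66) = 1/(66 + 2*sqrt(859))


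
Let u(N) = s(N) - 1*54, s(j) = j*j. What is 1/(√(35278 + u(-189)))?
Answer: √70945/70945 ≈ 0.0037544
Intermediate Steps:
s(j) = j²
u(N) = -54 + N² (u(N) = N² - 1*54 = N² - 54 = -54 + N²)
1/(√(35278 + u(-189))) = 1/(√(35278 + (-54 + (-189)²))) = 1/(√(35278 + (-54 + 35721))) = 1/(√(35278 + 35667)) = 1/(√70945) = √70945/70945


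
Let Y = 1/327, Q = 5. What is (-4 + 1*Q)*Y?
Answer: 1/327 ≈ 0.0030581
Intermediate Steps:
Y = 1/327 ≈ 0.0030581
(-4 + 1*Q)*Y = (-4 + 1*5)*(1/327) = (-4 + 5)*(1/327) = 1*(1/327) = 1/327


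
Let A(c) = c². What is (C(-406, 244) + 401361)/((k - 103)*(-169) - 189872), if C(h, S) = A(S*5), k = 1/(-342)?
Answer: -646298262/58982861 ≈ -10.957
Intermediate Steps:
k = -1/342 ≈ -0.0029240
C(h, S) = 25*S² (C(h, S) = (S*5)² = (5*S)² = 25*S²)
(C(-406, 244) + 401361)/((k - 103)*(-169) - 189872) = (25*244² + 401361)/((-1/342 - 103)*(-169) - 189872) = (25*59536 + 401361)/(-35227/342*(-169) - 189872) = (1488400 + 401361)/(5953363/342 - 189872) = 1889761/(-58982861/342) = 1889761*(-342/58982861) = -646298262/58982861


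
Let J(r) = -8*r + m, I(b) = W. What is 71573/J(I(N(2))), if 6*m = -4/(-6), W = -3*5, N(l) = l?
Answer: 644157/1081 ≈ 595.89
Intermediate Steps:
W = -15
m = 1/9 (m = (-4/(-6))/6 = (-4*(-1/6))/6 = (1/6)*(2/3) = 1/9 ≈ 0.11111)
I(b) = -15
J(r) = 1/9 - 8*r (J(r) = -8*r + 1/9 = 1/9 - 8*r)
71573/J(I(N(2))) = 71573/(1/9 - 8*(-15)) = 71573/(1/9 + 120) = 71573/(1081/9) = 71573*(9/1081) = 644157/1081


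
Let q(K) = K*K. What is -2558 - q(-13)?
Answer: -2727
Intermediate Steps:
q(K) = K²
-2558 - q(-13) = -2558 - 1*(-13)² = -2558 - 1*169 = -2558 - 169 = -2727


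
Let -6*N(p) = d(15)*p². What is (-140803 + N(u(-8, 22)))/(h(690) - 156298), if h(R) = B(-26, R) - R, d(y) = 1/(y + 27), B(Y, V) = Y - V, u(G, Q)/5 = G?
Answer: 8870989/9935352 ≈ 0.89287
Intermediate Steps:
u(G, Q) = 5*G
d(y) = 1/(27 + y)
N(p) = -p²/252 (N(p) = -p²/(6*(27 + 15)) = -p²/(6*42) = -p²/252)
h(R) = -26 - 2*R (h(R) = (-26 - R) - R = -26 - 2*R)
(-140803 + N(u(-8, 22)))/(h(690) - 156298) = (-140803 - (5*(-8))²/252)/((-26 - 2*690) - 156298) = (-140803 - 1/252*(-40)²)/((-26 - 1380) - 156298) = (-140803 - 1/252*1600)/(-1406 - 156298) = (-140803 - 400/63)/(-157704) = -8870989/63*(-1/157704) = 8870989/9935352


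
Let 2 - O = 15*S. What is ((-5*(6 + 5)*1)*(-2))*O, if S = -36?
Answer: 59620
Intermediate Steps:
O = 542 (O = 2 - 15*(-36) = 2 - 1*(-540) = 2 + 540 = 542)
((-5*(6 + 5)*1)*(-2))*O = ((-5*(6 + 5)*1)*(-2))*542 = ((-5*11*1)*(-2))*542 = (-55*1*(-2))*542 = -55*(-2)*542 = 110*542 = 59620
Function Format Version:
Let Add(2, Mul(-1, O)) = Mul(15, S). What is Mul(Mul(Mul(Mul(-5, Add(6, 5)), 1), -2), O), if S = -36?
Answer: 59620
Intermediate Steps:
O = 542 (O = Add(2, Mul(-1, Mul(15, -36))) = Add(2, Mul(-1, -540)) = Add(2, 540) = 542)
Mul(Mul(Mul(Mul(-5, Add(6, 5)), 1), -2), O) = Mul(Mul(Mul(Mul(-5, Add(6, 5)), 1), -2), 542) = Mul(Mul(Mul(Mul(-5, 11), 1), -2), 542) = Mul(Mul(Mul(-55, 1), -2), 542) = Mul(Mul(-55, -2), 542) = Mul(110, 542) = 59620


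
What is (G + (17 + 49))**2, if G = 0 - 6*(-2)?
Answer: 6084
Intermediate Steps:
G = 12 (G = 0 + 12 = 12)
(G + (17 + 49))**2 = (12 + (17 + 49))**2 = (12 + 66)**2 = 78**2 = 6084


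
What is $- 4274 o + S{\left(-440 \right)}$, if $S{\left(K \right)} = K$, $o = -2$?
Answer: $8108$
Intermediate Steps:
$- 4274 o + S{\left(-440 \right)} = \left(-4274\right) \left(-2\right) - 440 = 8548 - 440 = 8108$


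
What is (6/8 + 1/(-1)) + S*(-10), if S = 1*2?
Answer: -81/4 ≈ -20.250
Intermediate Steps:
S = 2
(6/8 + 1/(-1)) + S*(-10) = (6/8 + 1/(-1)) + 2*(-10) = (6*(1/8) + 1*(-1)) - 20 = (3/4 - 1) - 20 = -1/4 - 20 = -81/4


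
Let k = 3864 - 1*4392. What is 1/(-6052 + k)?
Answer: -1/6580 ≈ -0.00015198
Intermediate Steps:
k = -528 (k = 3864 - 4392 = -528)
1/(-6052 + k) = 1/(-6052 - 528) = 1/(-6580) = -1/6580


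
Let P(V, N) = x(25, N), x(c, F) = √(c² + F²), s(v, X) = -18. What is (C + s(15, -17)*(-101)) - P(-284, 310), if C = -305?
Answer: 1513 - 5*√3869 ≈ 1202.0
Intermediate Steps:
x(c, F) = √(F² + c²)
P(V, N) = √(625 + N²) (P(V, N) = √(N² + 25²) = √(N² + 625) = √(625 + N²))
(C + s(15, -17)*(-101)) - P(-284, 310) = (-305 - 18*(-101)) - √(625 + 310²) = (-305 + 1818) - √(625 + 96100) = 1513 - √96725 = 1513 - 5*√3869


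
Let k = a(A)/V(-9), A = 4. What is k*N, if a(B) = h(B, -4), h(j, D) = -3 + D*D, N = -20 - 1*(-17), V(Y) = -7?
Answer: 39/7 ≈ 5.5714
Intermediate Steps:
N = -3 (N = -20 + 17 = -3)
h(j, D) = -3 + D²
a(B) = 13 (a(B) = -3 + (-4)² = -3 + 16 = 13)
k = -13/7 (k = 13/(-7) = 13*(-⅐) = -13/7 ≈ -1.8571)
k*N = -13/7*(-3) = 39/7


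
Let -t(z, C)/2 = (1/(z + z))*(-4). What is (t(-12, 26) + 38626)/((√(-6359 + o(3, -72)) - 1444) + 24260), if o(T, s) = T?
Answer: 660962408/390432159 - 115877*I*√1589/780864318 ≈ 1.6929 - 0.0059154*I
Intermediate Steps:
t(z, C) = 4/z (t(z, C) = -2*1/(z + z)*(-4) = -2*1/(2*z)*(-4) = -(-4)/z = 4/z)
(t(-12, 26) + 38626)/((√(-6359 + o(3, -72)) - 1444) + 24260) = (4/(-12) + 38626)/((√(-6359 + 3) - 1444) + 24260) = (4*(-1/12) + 38626)/((√(-6356) - 1444) + 24260) = (-⅓ + 38626)/((2*I*√1589 - 1444) + 24260) = 115877/(3*((-1444 + 2*I*√1589) + 24260)) = 115877/(3*(22816 + 2*I*√1589))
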